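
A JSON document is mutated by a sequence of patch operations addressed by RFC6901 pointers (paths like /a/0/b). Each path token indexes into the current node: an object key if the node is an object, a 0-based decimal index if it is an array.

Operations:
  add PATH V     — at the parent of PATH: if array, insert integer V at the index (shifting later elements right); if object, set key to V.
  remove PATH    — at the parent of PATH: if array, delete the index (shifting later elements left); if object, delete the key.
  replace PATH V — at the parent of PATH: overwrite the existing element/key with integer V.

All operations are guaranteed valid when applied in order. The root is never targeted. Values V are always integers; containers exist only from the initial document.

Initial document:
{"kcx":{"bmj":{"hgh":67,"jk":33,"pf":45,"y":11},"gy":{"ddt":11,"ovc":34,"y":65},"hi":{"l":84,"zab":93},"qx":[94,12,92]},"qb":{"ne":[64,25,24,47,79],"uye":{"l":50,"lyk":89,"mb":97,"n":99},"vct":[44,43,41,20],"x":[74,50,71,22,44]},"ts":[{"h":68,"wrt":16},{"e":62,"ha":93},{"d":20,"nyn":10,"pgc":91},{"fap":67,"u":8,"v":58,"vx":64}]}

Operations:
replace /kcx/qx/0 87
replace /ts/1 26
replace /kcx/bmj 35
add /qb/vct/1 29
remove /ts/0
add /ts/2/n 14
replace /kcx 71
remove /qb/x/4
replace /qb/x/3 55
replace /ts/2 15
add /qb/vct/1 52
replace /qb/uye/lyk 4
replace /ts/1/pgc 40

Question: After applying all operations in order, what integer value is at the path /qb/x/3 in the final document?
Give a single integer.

Answer: 55

Derivation:
After op 1 (replace /kcx/qx/0 87): {"kcx":{"bmj":{"hgh":67,"jk":33,"pf":45,"y":11},"gy":{"ddt":11,"ovc":34,"y":65},"hi":{"l":84,"zab":93},"qx":[87,12,92]},"qb":{"ne":[64,25,24,47,79],"uye":{"l":50,"lyk":89,"mb":97,"n":99},"vct":[44,43,41,20],"x":[74,50,71,22,44]},"ts":[{"h":68,"wrt":16},{"e":62,"ha":93},{"d":20,"nyn":10,"pgc":91},{"fap":67,"u":8,"v":58,"vx":64}]}
After op 2 (replace /ts/1 26): {"kcx":{"bmj":{"hgh":67,"jk":33,"pf":45,"y":11},"gy":{"ddt":11,"ovc":34,"y":65},"hi":{"l":84,"zab":93},"qx":[87,12,92]},"qb":{"ne":[64,25,24,47,79],"uye":{"l":50,"lyk":89,"mb":97,"n":99},"vct":[44,43,41,20],"x":[74,50,71,22,44]},"ts":[{"h":68,"wrt":16},26,{"d":20,"nyn":10,"pgc":91},{"fap":67,"u":8,"v":58,"vx":64}]}
After op 3 (replace /kcx/bmj 35): {"kcx":{"bmj":35,"gy":{"ddt":11,"ovc":34,"y":65},"hi":{"l":84,"zab":93},"qx":[87,12,92]},"qb":{"ne":[64,25,24,47,79],"uye":{"l":50,"lyk":89,"mb":97,"n":99},"vct":[44,43,41,20],"x":[74,50,71,22,44]},"ts":[{"h":68,"wrt":16},26,{"d":20,"nyn":10,"pgc":91},{"fap":67,"u":8,"v":58,"vx":64}]}
After op 4 (add /qb/vct/1 29): {"kcx":{"bmj":35,"gy":{"ddt":11,"ovc":34,"y":65},"hi":{"l":84,"zab":93},"qx":[87,12,92]},"qb":{"ne":[64,25,24,47,79],"uye":{"l":50,"lyk":89,"mb":97,"n":99},"vct":[44,29,43,41,20],"x":[74,50,71,22,44]},"ts":[{"h":68,"wrt":16},26,{"d":20,"nyn":10,"pgc":91},{"fap":67,"u":8,"v":58,"vx":64}]}
After op 5 (remove /ts/0): {"kcx":{"bmj":35,"gy":{"ddt":11,"ovc":34,"y":65},"hi":{"l":84,"zab":93},"qx":[87,12,92]},"qb":{"ne":[64,25,24,47,79],"uye":{"l":50,"lyk":89,"mb":97,"n":99},"vct":[44,29,43,41,20],"x":[74,50,71,22,44]},"ts":[26,{"d":20,"nyn":10,"pgc":91},{"fap":67,"u":8,"v":58,"vx":64}]}
After op 6 (add /ts/2/n 14): {"kcx":{"bmj":35,"gy":{"ddt":11,"ovc":34,"y":65},"hi":{"l":84,"zab":93},"qx":[87,12,92]},"qb":{"ne":[64,25,24,47,79],"uye":{"l":50,"lyk":89,"mb":97,"n":99},"vct":[44,29,43,41,20],"x":[74,50,71,22,44]},"ts":[26,{"d":20,"nyn":10,"pgc":91},{"fap":67,"n":14,"u":8,"v":58,"vx":64}]}
After op 7 (replace /kcx 71): {"kcx":71,"qb":{"ne":[64,25,24,47,79],"uye":{"l":50,"lyk":89,"mb":97,"n":99},"vct":[44,29,43,41,20],"x":[74,50,71,22,44]},"ts":[26,{"d":20,"nyn":10,"pgc":91},{"fap":67,"n":14,"u":8,"v":58,"vx":64}]}
After op 8 (remove /qb/x/4): {"kcx":71,"qb":{"ne":[64,25,24,47,79],"uye":{"l":50,"lyk":89,"mb":97,"n":99},"vct":[44,29,43,41,20],"x":[74,50,71,22]},"ts":[26,{"d":20,"nyn":10,"pgc":91},{"fap":67,"n":14,"u":8,"v":58,"vx":64}]}
After op 9 (replace /qb/x/3 55): {"kcx":71,"qb":{"ne":[64,25,24,47,79],"uye":{"l":50,"lyk":89,"mb":97,"n":99},"vct":[44,29,43,41,20],"x":[74,50,71,55]},"ts":[26,{"d":20,"nyn":10,"pgc":91},{"fap":67,"n":14,"u":8,"v":58,"vx":64}]}
After op 10 (replace /ts/2 15): {"kcx":71,"qb":{"ne":[64,25,24,47,79],"uye":{"l":50,"lyk":89,"mb":97,"n":99},"vct":[44,29,43,41,20],"x":[74,50,71,55]},"ts":[26,{"d":20,"nyn":10,"pgc":91},15]}
After op 11 (add /qb/vct/1 52): {"kcx":71,"qb":{"ne":[64,25,24,47,79],"uye":{"l":50,"lyk":89,"mb":97,"n":99},"vct":[44,52,29,43,41,20],"x":[74,50,71,55]},"ts":[26,{"d":20,"nyn":10,"pgc":91},15]}
After op 12 (replace /qb/uye/lyk 4): {"kcx":71,"qb":{"ne":[64,25,24,47,79],"uye":{"l":50,"lyk":4,"mb":97,"n":99},"vct":[44,52,29,43,41,20],"x":[74,50,71,55]},"ts":[26,{"d":20,"nyn":10,"pgc":91},15]}
After op 13 (replace /ts/1/pgc 40): {"kcx":71,"qb":{"ne":[64,25,24,47,79],"uye":{"l":50,"lyk":4,"mb":97,"n":99},"vct":[44,52,29,43,41,20],"x":[74,50,71,55]},"ts":[26,{"d":20,"nyn":10,"pgc":40},15]}
Value at /qb/x/3: 55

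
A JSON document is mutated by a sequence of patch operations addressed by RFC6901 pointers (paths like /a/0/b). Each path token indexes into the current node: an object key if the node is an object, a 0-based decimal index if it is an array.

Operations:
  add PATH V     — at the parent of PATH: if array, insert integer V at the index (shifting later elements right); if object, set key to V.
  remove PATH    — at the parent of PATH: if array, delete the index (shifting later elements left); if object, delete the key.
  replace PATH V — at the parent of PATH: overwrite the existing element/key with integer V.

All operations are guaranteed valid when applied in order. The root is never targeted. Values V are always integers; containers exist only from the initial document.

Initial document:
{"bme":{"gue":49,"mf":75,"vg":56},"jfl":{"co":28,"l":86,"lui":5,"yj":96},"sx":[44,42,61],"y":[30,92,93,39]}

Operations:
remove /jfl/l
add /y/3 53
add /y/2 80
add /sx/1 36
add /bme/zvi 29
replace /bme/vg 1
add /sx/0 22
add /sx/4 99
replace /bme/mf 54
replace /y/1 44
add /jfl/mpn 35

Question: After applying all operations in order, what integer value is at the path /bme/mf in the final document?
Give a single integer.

Answer: 54

Derivation:
After op 1 (remove /jfl/l): {"bme":{"gue":49,"mf":75,"vg":56},"jfl":{"co":28,"lui":5,"yj":96},"sx":[44,42,61],"y":[30,92,93,39]}
After op 2 (add /y/3 53): {"bme":{"gue":49,"mf":75,"vg":56},"jfl":{"co":28,"lui":5,"yj":96},"sx":[44,42,61],"y":[30,92,93,53,39]}
After op 3 (add /y/2 80): {"bme":{"gue":49,"mf":75,"vg":56},"jfl":{"co":28,"lui":5,"yj":96},"sx":[44,42,61],"y":[30,92,80,93,53,39]}
After op 4 (add /sx/1 36): {"bme":{"gue":49,"mf":75,"vg":56},"jfl":{"co":28,"lui":5,"yj":96},"sx":[44,36,42,61],"y":[30,92,80,93,53,39]}
After op 5 (add /bme/zvi 29): {"bme":{"gue":49,"mf":75,"vg":56,"zvi":29},"jfl":{"co":28,"lui":5,"yj":96},"sx":[44,36,42,61],"y":[30,92,80,93,53,39]}
After op 6 (replace /bme/vg 1): {"bme":{"gue":49,"mf":75,"vg":1,"zvi":29},"jfl":{"co":28,"lui":5,"yj":96},"sx":[44,36,42,61],"y":[30,92,80,93,53,39]}
After op 7 (add /sx/0 22): {"bme":{"gue":49,"mf":75,"vg":1,"zvi":29},"jfl":{"co":28,"lui":5,"yj":96},"sx":[22,44,36,42,61],"y":[30,92,80,93,53,39]}
After op 8 (add /sx/4 99): {"bme":{"gue":49,"mf":75,"vg":1,"zvi":29},"jfl":{"co":28,"lui":5,"yj":96},"sx":[22,44,36,42,99,61],"y":[30,92,80,93,53,39]}
After op 9 (replace /bme/mf 54): {"bme":{"gue":49,"mf":54,"vg":1,"zvi":29},"jfl":{"co":28,"lui":5,"yj":96},"sx":[22,44,36,42,99,61],"y":[30,92,80,93,53,39]}
After op 10 (replace /y/1 44): {"bme":{"gue":49,"mf":54,"vg":1,"zvi":29},"jfl":{"co":28,"lui":5,"yj":96},"sx":[22,44,36,42,99,61],"y":[30,44,80,93,53,39]}
After op 11 (add /jfl/mpn 35): {"bme":{"gue":49,"mf":54,"vg":1,"zvi":29},"jfl":{"co":28,"lui":5,"mpn":35,"yj":96},"sx":[22,44,36,42,99,61],"y":[30,44,80,93,53,39]}
Value at /bme/mf: 54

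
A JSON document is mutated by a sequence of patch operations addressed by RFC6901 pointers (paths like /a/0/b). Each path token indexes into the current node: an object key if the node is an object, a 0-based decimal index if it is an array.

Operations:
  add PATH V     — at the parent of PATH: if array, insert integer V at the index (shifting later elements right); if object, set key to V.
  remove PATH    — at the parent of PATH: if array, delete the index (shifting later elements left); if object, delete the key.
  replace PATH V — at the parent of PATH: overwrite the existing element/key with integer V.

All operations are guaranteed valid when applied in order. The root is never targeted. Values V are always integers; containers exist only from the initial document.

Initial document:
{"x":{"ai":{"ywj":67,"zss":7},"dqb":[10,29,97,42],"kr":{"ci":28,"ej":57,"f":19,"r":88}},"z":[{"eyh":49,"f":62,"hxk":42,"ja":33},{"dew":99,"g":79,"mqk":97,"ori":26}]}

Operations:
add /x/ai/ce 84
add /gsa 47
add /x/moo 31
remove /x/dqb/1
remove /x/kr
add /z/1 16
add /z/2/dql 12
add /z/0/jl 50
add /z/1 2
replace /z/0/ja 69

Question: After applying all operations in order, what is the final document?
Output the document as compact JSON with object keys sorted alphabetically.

Answer: {"gsa":47,"x":{"ai":{"ce":84,"ywj":67,"zss":7},"dqb":[10,97,42],"moo":31},"z":[{"eyh":49,"f":62,"hxk":42,"ja":69,"jl":50},2,16,{"dew":99,"dql":12,"g":79,"mqk":97,"ori":26}]}

Derivation:
After op 1 (add /x/ai/ce 84): {"x":{"ai":{"ce":84,"ywj":67,"zss":7},"dqb":[10,29,97,42],"kr":{"ci":28,"ej":57,"f":19,"r":88}},"z":[{"eyh":49,"f":62,"hxk":42,"ja":33},{"dew":99,"g":79,"mqk":97,"ori":26}]}
After op 2 (add /gsa 47): {"gsa":47,"x":{"ai":{"ce":84,"ywj":67,"zss":7},"dqb":[10,29,97,42],"kr":{"ci":28,"ej":57,"f":19,"r":88}},"z":[{"eyh":49,"f":62,"hxk":42,"ja":33},{"dew":99,"g":79,"mqk":97,"ori":26}]}
After op 3 (add /x/moo 31): {"gsa":47,"x":{"ai":{"ce":84,"ywj":67,"zss":7},"dqb":[10,29,97,42],"kr":{"ci":28,"ej":57,"f":19,"r":88},"moo":31},"z":[{"eyh":49,"f":62,"hxk":42,"ja":33},{"dew":99,"g":79,"mqk":97,"ori":26}]}
After op 4 (remove /x/dqb/1): {"gsa":47,"x":{"ai":{"ce":84,"ywj":67,"zss":7},"dqb":[10,97,42],"kr":{"ci":28,"ej":57,"f":19,"r":88},"moo":31},"z":[{"eyh":49,"f":62,"hxk":42,"ja":33},{"dew":99,"g":79,"mqk":97,"ori":26}]}
After op 5 (remove /x/kr): {"gsa":47,"x":{"ai":{"ce":84,"ywj":67,"zss":7},"dqb":[10,97,42],"moo":31},"z":[{"eyh":49,"f":62,"hxk":42,"ja":33},{"dew":99,"g":79,"mqk":97,"ori":26}]}
After op 6 (add /z/1 16): {"gsa":47,"x":{"ai":{"ce":84,"ywj":67,"zss":7},"dqb":[10,97,42],"moo":31},"z":[{"eyh":49,"f":62,"hxk":42,"ja":33},16,{"dew":99,"g":79,"mqk":97,"ori":26}]}
After op 7 (add /z/2/dql 12): {"gsa":47,"x":{"ai":{"ce":84,"ywj":67,"zss":7},"dqb":[10,97,42],"moo":31},"z":[{"eyh":49,"f":62,"hxk":42,"ja":33},16,{"dew":99,"dql":12,"g":79,"mqk":97,"ori":26}]}
After op 8 (add /z/0/jl 50): {"gsa":47,"x":{"ai":{"ce":84,"ywj":67,"zss":7},"dqb":[10,97,42],"moo":31},"z":[{"eyh":49,"f":62,"hxk":42,"ja":33,"jl":50},16,{"dew":99,"dql":12,"g":79,"mqk":97,"ori":26}]}
After op 9 (add /z/1 2): {"gsa":47,"x":{"ai":{"ce":84,"ywj":67,"zss":7},"dqb":[10,97,42],"moo":31},"z":[{"eyh":49,"f":62,"hxk":42,"ja":33,"jl":50},2,16,{"dew":99,"dql":12,"g":79,"mqk":97,"ori":26}]}
After op 10 (replace /z/0/ja 69): {"gsa":47,"x":{"ai":{"ce":84,"ywj":67,"zss":7},"dqb":[10,97,42],"moo":31},"z":[{"eyh":49,"f":62,"hxk":42,"ja":69,"jl":50},2,16,{"dew":99,"dql":12,"g":79,"mqk":97,"ori":26}]}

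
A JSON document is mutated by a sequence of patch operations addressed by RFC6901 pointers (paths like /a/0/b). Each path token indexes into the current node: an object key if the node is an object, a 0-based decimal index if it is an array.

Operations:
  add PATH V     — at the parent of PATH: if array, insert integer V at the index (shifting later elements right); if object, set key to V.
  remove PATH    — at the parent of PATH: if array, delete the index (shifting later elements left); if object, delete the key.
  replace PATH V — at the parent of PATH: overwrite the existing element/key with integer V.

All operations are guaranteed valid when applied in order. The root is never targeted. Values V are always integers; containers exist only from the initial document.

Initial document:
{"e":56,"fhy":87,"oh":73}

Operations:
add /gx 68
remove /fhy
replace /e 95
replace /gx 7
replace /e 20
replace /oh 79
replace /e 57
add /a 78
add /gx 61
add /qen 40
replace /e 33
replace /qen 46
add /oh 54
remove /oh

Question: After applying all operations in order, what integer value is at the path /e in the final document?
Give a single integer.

After op 1 (add /gx 68): {"e":56,"fhy":87,"gx":68,"oh":73}
After op 2 (remove /fhy): {"e":56,"gx":68,"oh":73}
After op 3 (replace /e 95): {"e":95,"gx":68,"oh":73}
After op 4 (replace /gx 7): {"e":95,"gx":7,"oh":73}
After op 5 (replace /e 20): {"e":20,"gx":7,"oh":73}
After op 6 (replace /oh 79): {"e":20,"gx":7,"oh":79}
After op 7 (replace /e 57): {"e":57,"gx":7,"oh":79}
After op 8 (add /a 78): {"a":78,"e":57,"gx":7,"oh":79}
After op 9 (add /gx 61): {"a":78,"e":57,"gx":61,"oh":79}
After op 10 (add /qen 40): {"a":78,"e":57,"gx":61,"oh":79,"qen":40}
After op 11 (replace /e 33): {"a":78,"e":33,"gx":61,"oh":79,"qen":40}
After op 12 (replace /qen 46): {"a":78,"e":33,"gx":61,"oh":79,"qen":46}
After op 13 (add /oh 54): {"a":78,"e":33,"gx":61,"oh":54,"qen":46}
After op 14 (remove /oh): {"a":78,"e":33,"gx":61,"qen":46}
Value at /e: 33

Answer: 33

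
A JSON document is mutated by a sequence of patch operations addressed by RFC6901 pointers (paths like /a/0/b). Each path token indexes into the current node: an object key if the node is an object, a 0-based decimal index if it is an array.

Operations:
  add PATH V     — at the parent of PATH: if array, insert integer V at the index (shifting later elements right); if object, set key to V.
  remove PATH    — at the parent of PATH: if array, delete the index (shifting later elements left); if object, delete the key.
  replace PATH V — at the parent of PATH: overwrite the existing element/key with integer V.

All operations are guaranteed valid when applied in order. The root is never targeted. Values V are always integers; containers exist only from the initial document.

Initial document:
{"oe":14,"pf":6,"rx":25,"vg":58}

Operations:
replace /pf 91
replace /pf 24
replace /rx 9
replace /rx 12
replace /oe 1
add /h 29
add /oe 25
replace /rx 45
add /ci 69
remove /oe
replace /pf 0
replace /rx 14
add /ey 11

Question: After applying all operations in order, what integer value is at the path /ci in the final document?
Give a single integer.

After op 1 (replace /pf 91): {"oe":14,"pf":91,"rx":25,"vg":58}
After op 2 (replace /pf 24): {"oe":14,"pf":24,"rx":25,"vg":58}
After op 3 (replace /rx 9): {"oe":14,"pf":24,"rx":9,"vg":58}
After op 4 (replace /rx 12): {"oe":14,"pf":24,"rx":12,"vg":58}
After op 5 (replace /oe 1): {"oe":1,"pf":24,"rx":12,"vg":58}
After op 6 (add /h 29): {"h":29,"oe":1,"pf":24,"rx":12,"vg":58}
After op 7 (add /oe 25): {"h":29,"oe":25,"pf":24,"rx":12,"vg":58}
After op 8 (replace /rx 45): {"h":29,"oe":25,"pf":24,"rx":45,"vg":58}
After op 9 (add /ci 69): {"ci":69,"h":29,"oe":25,"pf":24,"rx":45,"vg":58}
After op 10 (remove /oe): {"ci":69,"h":29,"pf":24,"rx":45,"vg":58}
After op 11 (replace /pf 0): {"ci":69,"h":29,"pf":0,"rx":45,"vg":58}
After op 12 (replace /rx 14): {"ci":69,"h":29,"pf":0,"rx":14,"vg":58}
After op 13 (add /ey 11): {"ci":69,"ey":11,"h":29,"pf":0,"rx":14,"vg":58}
Value at /ci: 69

Answer: 69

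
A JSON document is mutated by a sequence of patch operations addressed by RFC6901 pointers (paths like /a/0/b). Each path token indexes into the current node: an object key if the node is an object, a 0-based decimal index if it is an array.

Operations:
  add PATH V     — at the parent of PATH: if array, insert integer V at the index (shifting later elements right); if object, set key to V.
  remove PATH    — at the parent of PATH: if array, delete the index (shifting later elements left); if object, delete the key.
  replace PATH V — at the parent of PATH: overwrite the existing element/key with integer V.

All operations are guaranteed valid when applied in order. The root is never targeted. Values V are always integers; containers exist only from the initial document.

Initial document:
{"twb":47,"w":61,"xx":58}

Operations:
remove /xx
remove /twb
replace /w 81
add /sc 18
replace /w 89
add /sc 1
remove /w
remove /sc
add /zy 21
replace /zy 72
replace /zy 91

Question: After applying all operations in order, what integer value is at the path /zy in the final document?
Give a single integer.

Answer: 91

Derivation:
After op 1 (remove /xx): {"twb":47,"w":61}
After op 2 (remove /twb): {"w":61}
After op 3 (replace /w 81): {"w":81}
After op 4 (add /sc 18): {"sc":18,"w":81}
After op 5 (replace /w 89): {"sc":18,"w":89}
After op 6 (add /sc 1): {"sc":1,"w":89}
After op 7 (remove /w): {"sc":1}
After op 8 (remove /sc): {}
After op 9 (add /zy 21): {"zy":21}
After op 10 (replace /zy 72): {"zy":72}
After op 11 (replace /zy 91): {"zy":91}
Value at /zy: 91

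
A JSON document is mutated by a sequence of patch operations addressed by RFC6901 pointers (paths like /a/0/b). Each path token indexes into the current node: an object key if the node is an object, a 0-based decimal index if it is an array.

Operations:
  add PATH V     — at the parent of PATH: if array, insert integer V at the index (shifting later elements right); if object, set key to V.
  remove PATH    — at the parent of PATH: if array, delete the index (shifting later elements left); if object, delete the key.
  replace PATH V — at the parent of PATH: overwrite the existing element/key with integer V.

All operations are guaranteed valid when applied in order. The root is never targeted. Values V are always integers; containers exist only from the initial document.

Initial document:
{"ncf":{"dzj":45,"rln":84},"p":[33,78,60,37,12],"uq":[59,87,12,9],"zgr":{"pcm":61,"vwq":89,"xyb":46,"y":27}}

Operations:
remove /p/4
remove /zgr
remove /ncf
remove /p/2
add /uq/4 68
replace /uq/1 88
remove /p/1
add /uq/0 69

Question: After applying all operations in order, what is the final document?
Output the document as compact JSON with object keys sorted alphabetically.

Answer: {"p":[33,37],"uq":[69,59,88,12,9,68]}

Derivation:
After op 1 (remove /p/4): {"ncf":{"dzj":45,"rln":84},"p":[33,78,60,37],"uq":[59,87,12,9],"zgr":{"pcm":61,"vwq":89,"xyb":46,"y":27}}
After op 2 (remove /zgr): {"ncf":{"dzj":45,"rln":84},"p":[33,78,60,37],"uq":[59,87,12,9]}
After op 3 (remove /ncf): {"p":[33,78,60,37],"uq":[59,87,12,9]}
After op 4 (remove /p/2): {"p":[33,78,37],"uq":[59,87,12,9]}
After op 5 (add /uq/4 68): {"p":[33,78,37],"uq":[59,87,12,9,68]}
After op 6 (replace /uq/1 88): {"p":[33,78,37],"uq":[59,88,12,9,68]}
After op 7 (remove /p/1): {"p":[33,37],"uq":[59,88,12,9,68]}
After op 8 (add /uq/0 69): {"p":[33,37],"uq":[69,59,88,12,9,68]}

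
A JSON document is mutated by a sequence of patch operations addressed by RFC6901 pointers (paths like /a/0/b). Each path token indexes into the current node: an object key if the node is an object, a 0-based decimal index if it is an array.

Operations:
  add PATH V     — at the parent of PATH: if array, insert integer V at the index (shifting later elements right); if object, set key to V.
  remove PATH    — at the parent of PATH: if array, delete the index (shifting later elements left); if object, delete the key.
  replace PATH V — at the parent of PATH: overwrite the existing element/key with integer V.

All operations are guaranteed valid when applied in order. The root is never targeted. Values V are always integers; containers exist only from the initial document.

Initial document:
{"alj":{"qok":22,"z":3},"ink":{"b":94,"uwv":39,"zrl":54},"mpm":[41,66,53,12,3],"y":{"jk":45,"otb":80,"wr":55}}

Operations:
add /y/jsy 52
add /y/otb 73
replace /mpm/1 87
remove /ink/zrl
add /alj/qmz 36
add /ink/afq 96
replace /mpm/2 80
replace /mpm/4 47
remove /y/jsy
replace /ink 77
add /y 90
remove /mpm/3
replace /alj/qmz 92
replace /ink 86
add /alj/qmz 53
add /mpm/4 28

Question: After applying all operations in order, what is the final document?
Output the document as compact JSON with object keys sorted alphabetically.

After op 1 (add /y/jsy 52): {"alj":{"qok":22,"z":3},"ink":{"b":94,"uwv":39,"zrl":54},"mpm":[41,66,53,12,3],"y":{"jk":45,"jsy":52,"otb":80,"wr":55}}
After op 2 (add /y/otb 73): {"alj":{"qok":22,"z":3},"ink":{"b":94,"uwv":39,"zrl":54},"mpm":[41,66,53,12,3],"y":{"jk":45,"jsy":52,"otb":73,"wr":55}}
After op 3 (replace /mpm/1 87): {"alj":{"qok":22,"z":3},"ink":{"b":94,"uwv":39,"zrl":54},"mpm":[41,87,53,12,3],"y":{"jk":45,"jsy":52,"otb":73,"wr":55}}
After op 4 (remove /ink/zrl): {"alj":{"qok":22,"z":3},"ink":{"b":94,"uwv":39},"mpm":[41,87,53,12,3],"y":{"jk":45,"jsy":52,"otb":73,"wr":55}}
After op 5 (add /alj/qmz 36): {"alj":{"qmz":36,"qok":22,"z":3},"ink":{"b":94,"uwv":39},"mpm":[41,87,53,12,3],"y":{"jk":45,"jsy":52,"otb":73,"wr":55}}
After op 6 (add /ink/afq 96): {"alj":{"qmz":36,"qok":22,"z":3},"ink":{"afq":96,"b":94,"uwv":39},"mpm":[41,87,53,12,3],"y":{"jk":45,"jsy":52,"otb":73,"wr":55}}
After op 7 (replace /mpm/2 80): {"alj":{"qmz":36,"qok":22,"z":3},"ink":{"afq":96,"b":94,"uwv":39},"mpm":[41,87,80,12,3],"y":{"jk":45,"jsy":52,"otb":73,"wr":55}}
After op 8 (replace /mpm/4 47): {"alj":{"qmz":36,"qok":22,"z":3},"ink":{"afq":96,"b":94,"uwv":39},"mpm":[41,87,80,12,47],"y":{"jk":45,"jsy":52,"otb":73,"wr":55}}
After op 9 (remove /y/jsy): {"alj":{"qmz":36,"qok":22,"z":3},"ink":{"afq":96,"b":94,"uwv":39},"mpm":[41,87,80,12,47],"y":{"jk":45,"otb":73,"wr":55}}
After op 10 (replace /ink 77): {"alj":{"qmz":36,"qok":22,"z":3},"ink":77,"mpm":[41,87,80,12,47],"y":{"jk":45,"otb":73,"wr":55}}
After op 11 (add /y 90): {"alj":{"qmz":36,"qok":22,"z":3},"ink":77,"mpm":[41,87,80,12,47],"y":90}
After op 12 (remove /mpm/3): {"alj":{"qmz":36,"qok":22,"z":3},"ink":77,"mpm":[41,87,80,47],"y":90}
After op 13 (replace /alj/qmz 92): {"alj":{"qmz":92,"qok":22,"z":3},"ink":77,"mpm":[41,87,80,47],"y":90}
After op 14 (replace /ink 86): {"alj":{"qmz":92,"qok":22,"z":3},"ink":86,"mpm":[41,87,80,47],"y":90}
After op 15 (add /alj/qmz 53): {"alj":{"qmz":53,"qok":22,"z":3},"ink":86,"mpm":[41,87,80,47],"y":90}
After op 16 (add /mpm/4 28): {"alj":{"qmz":53,"qok":22,"z":3},"ink":86,"mpm":[41,87,80,47,28],"y":90}

Answer: {"alj":{"qmz":53,"qok":22,"z":3},"ink":86,"mpm":[41,87,80,47,28],"y":90}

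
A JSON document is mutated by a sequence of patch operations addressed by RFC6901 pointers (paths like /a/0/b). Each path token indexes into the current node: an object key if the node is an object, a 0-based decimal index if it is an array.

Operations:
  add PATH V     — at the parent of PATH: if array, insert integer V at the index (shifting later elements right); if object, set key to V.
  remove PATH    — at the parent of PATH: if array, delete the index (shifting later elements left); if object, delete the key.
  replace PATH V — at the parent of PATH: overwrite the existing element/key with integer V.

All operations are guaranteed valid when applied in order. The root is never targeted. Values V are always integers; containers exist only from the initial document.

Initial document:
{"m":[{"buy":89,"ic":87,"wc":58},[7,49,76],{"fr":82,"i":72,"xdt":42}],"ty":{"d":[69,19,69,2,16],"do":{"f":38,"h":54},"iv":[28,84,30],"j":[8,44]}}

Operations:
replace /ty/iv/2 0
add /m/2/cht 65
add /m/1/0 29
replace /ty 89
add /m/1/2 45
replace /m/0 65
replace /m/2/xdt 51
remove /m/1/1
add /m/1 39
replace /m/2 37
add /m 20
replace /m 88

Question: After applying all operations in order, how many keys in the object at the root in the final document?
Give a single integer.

After op 1 (replace /ty/iv/2 0): {"m":[{"buy":89,"ic":87,"wc":58},[7,49,76],{"fr":82,"i":72,"xdt":42}],"ty":{"d":[69,19,69,2,16],"do":{"f":38,"h":54},"iv":[28,84,0],"j":[8,44]}}
After op 2 (add /m/2/cht 65): {"m":[{"buy":89,"ic":87,"wc":58},[7,49,76],{"cht":65,"fr":82,"i":72,"xdt":42}],"ty":{"d":[69,19,69,2,16],"do":{"f":38,"h":54},"iv":[28,84,0],"j":[8,44]}}
After op 3 (add /m/1/0 29): {"m":[{"buy":89,"ic":87,"wc":58},[29,7,49,76],{"cht":65,"fr":82,"i":72,"xdt":42}],"ty":{"d":[69,19,69,2,16],"do":{"f":38,"h":54},"iv":[28,84,0],"j":[8,44]}}
After op 4 (replace /ty 89): {"m":[{"buy":89,"ic":87,"wc":58},[29,7,49,76],{"cht":65,"fr":82,"i":72,"xdt":42}],"ty":89}
After op 5 (add /m/1/2 45): {"m":[{"buy":89,"ic":87,"wc":58},[29,7,45,49,76],{"cht":65,"fr":82,"i":72,"xdt":42}],"ty":89}
After op 6 (replace /m/0 65): {"m":[65,[29,7,45,49,76],{"cht":65,"fr":82,"i":72,"xdt":42}],"ty":89}
After op 7 (replace /m/2/xdt 51): {"m":[65,[29,7,45,49,76],{"cht":65,"fr":82,"i":72,"xdt":51}],"ty":89}
After op 8 (remove /m/1/1): {"m":[65,[29,45,49,76],{"cht":65,"fr":82,"i":72,"xdt":51}],"ty":89}
After op 9 (add /m/1 39): {"m":[65,39,[29,45,49,76],{"cht":65,"fr":82,"i":72,"xdt":51}],"ty":89}
After op 10 (replace /m/2 37): {"m":[65,39,37,{"cht":65,"fr":82,"i":72,"xdt":51}],"ty":89}
After op 11 (add /m 20): {"m":20,"ty":89}
After op 12 (replace /m 88): {"m":88,"ty":89}
Size at the root: 2

Answer: 2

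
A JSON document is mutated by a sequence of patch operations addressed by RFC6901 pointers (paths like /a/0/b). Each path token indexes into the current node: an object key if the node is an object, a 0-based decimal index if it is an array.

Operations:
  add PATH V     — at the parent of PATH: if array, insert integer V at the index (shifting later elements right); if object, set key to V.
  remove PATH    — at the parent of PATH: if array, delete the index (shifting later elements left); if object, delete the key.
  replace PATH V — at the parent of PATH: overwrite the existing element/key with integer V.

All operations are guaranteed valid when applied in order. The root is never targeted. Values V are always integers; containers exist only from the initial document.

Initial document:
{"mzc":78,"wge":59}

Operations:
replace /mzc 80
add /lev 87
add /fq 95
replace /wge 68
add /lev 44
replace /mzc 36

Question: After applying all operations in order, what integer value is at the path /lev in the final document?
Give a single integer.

Answer: 44

Derivation:
After op 1 (replace /mzc 80): {"mzc":80,"wge":59}
After op 2 (add /lev 87): {"lev":87,"mzc":80,"wge":59}
After op 3 (add /fq 95): {"fq":95,"lev":87,"mzc":80,"wge":59}
After op 4 (replace /wge 68): {"fq":95,"lev":87,"mzc":80,"wge":68}
After op 5 (add /lev 44): {"fq":95,"lev":44,"mzc":80,"wge":68}
After op 6 (replace /mzc 36): {"fq":95,"lev":44,"mzc":36,"wge":68}
Value at /lev: 44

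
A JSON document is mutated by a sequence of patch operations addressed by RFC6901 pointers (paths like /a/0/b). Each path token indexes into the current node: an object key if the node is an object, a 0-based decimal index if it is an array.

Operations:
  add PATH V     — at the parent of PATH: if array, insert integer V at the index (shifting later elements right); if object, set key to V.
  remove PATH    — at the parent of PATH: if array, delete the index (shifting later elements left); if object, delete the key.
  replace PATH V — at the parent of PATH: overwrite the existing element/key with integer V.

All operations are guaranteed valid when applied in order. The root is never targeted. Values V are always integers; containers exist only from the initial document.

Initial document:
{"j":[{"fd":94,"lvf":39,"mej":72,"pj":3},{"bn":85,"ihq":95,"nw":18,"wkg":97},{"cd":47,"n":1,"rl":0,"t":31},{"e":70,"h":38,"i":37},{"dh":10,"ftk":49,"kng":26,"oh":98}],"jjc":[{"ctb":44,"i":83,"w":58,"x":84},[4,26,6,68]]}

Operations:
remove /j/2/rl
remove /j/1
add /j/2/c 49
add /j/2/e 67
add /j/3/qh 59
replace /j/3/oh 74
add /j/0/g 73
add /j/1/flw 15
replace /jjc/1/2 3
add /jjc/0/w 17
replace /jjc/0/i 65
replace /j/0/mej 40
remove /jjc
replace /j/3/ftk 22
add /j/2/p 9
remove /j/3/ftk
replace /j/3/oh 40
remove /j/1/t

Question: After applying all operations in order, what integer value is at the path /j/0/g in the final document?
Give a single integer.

After op 1 (remove /j/2/rl): {"j":[{"fd":94,"lvf":39,"mej":72,"pj":3},{"bn":85,"ihq":95,"nw":18,"wkg":97},{"cd":47,"n":1,"t":31},{"e":70,"h":38,"i":37},{"dh":10,"ftk":49,"kng":26,"oh":98}],"jjc":[{"ctb":44,"i":83,"w":58,"x":84},[4,26,6,68]]}
After op 2 (remove /j/1): {"j":[{"fd":94,"lvf":39,"mej":72,"pj":3},{"cd":47,"n":1,"t":31},{"e":70,"h":38,"i":37},{"dh":10,"ftk":49,"kng":26,"oh":98}],"jjc":[{"ctb":44,"i":83,"w":58,"x":84},[4,26,6,68]]}
After op 3 (add /j/2/c 49): {"j":[{"fd":94,"lvf":39,"mej":72,"pj":3},{"cd":47,"n":1,"t":31},{"c":49,"e":70,"h":38,"i":37},{"dh":10,"ftk":49,"kng":26,"oh":98}],"jjc":[{"ctb":44,"i":83,"w":58,"x":84},[4,26,6,68]]}
After op 4 (add /j/2/e 67): {"j":[{"fd":94,"lvf":39,"mej":72,"pj":3},{"cd":47,"n":1,"t":31},{"c":49,"e":67,"h":38,"i":37},{"dh":10,"ftk":49,"kng":26,"oh":98}],"jjc":[{"ctb":44,"i":83,"w":58,"x":84},[4,26,6,68]]}
After op 5 (add /j/3/qh 59): {"j":[{"fd":94,"lvf":39,"mej":72,"pj":3},{"cd":47,"n":1,"t":31},{"c":49,"e":67,"h":38,"i":37},{"dh":10,"ftk":49,"kng":26,"oh":98,"qh":59}],"jjc":[{"ctb":44,"i":83,"w":58,"x":84},[4,26,6,68]]}
After op 6 (replace /j/3/oh 74): {"j":[{"fd":94,"lvf":39,"mej":72,"pj":3},{"cd":47,"n":1,"t":31},{"c":49,"e":67,"h":38,"i":37},{"dh":10,"ftk":49,"kng":26,"oh":74,"qh":59}],"jjc":[{"ctb":44,"i":83,"w":58,"x":84},[4,26,6,68]]}
After op 7 (add /j/0/g 73): {"j":[{"fd":94,"g":73,"lvf":39,"mej":72,"pj":3},{"cd":47,"n":1,"t":31},{"c":49,"e":67,"h":38,"i":37},{"dh":10,"ftk":49,"kng":26,"oh":74,"qh":59}],"jjc":[{"ctb":44,"i":83,"w":58,"x":84},[4,26,6,68]]}
After op 8 (add /j/1/flw 15): {"j":[{"fd":94,"g":73,"lvf":39,"mej":72,"pj":3},{"cd":47,"flw":15,"n":1,"t":31},{"c":49,"e":67,"h":38,"i":37},{"dh":10,"ftk":49,"kng":26,"oh":74,"qh":59}],"jjc":[{"ctb":44,"i":83,"w":58,"x":84},[4,26,6,68]]}
After op 9 (replace /jjc/1/2 3): {"j":[{"fd":94,"g":73,"lvf":39,"mej":72,"pj":3},{"cd":47,"flw":15,"n":1,"t":31},{"c":49,"e":67,"h":38,"i":37},{"dh":10,"ftk":49,"kng":26,"oh":74,"qh":59}],"jjc":[{"ctb":44,"i":83,"w":58,"x":84},[4,26,3,68]]}
After op 10 (add /jjc/0/w 17): {"j":[{"fd":94,"g":73,"lvf":39,"mej":72,"pj":3},{"cd":47,"flw":15,"n":1,"t":31},{"c":49,"e":67,"h":38,"i":37},{"dh":10,"ftk":49,"kng":26,"oh":74,"qh":59}],"jjc":[{"ctb":44,"i":83,"w":17,"x":84},[4,26,3,68]]}
After op 11 (replace /jjc/0/i 65): {"j":[{"fd":94,"g":73,"lvf":39,"mej":72,"pj":3},{"cd":47,"flw":15,"n":1,"t":31},{"c":49,"e":67,"h":38,"i":37},{"dh":10,"ftk":49,"kng":26,"oh":74,"qh":59}],"jjc":[{"ctb":44,"i":65,"w":17,"x":84},[4,26,3,68]]}
After op 12 (replace /j/0/mej 40): {"j":[{"fd":94,"g":73,"lvf":39,"mej":40,"pj":3},{"cd":47,"flw":15,"n":1,"t":31},{"c":49,"e":67,"h":38,"i":37},{"dh":10,"ftk":49,"kng":26,"oh":74,"qh":59}],"jjc":[{"ctb":44,"i":65,"w":17,"x":84},[4,26,3,68]]}
After op 13 (remove /jjc): {"j":[{"fd":94,"g":73,"lvf":39,"mej":40,"pj":3},{"cd":47,"flw":15,"n":1,"t":31},{"c":49,"e":67,"h":38,"i":37},{"dh":10,"ftk":49,"kng":26,"oh":74,"qh":59}]}
After op 14 (replace /j/3/ftk 22): {"j":[{"fd":94,"g":73,"lvf":39,"mej":40,"pj":3},{"cd":47,"flw":15,"n":1,"t":31},{"c":49,"e":67,"h":38,"i":37},{"dh":10,"ftk":22,"kng":26,"oh":74,"qh":59}]}
After op 15 (add /j/2/p 9): {"j":[{"fd":94,"g":73,"lvf":39,"mej":40,"pj":3},{"cd":47,"flw":15,"n":1,"t":31},{"c":49,"e":67,"h":38,"i":37,"p":9},{"dh":10,"ftk":22,"kng":26,"oh":74,"qh":59}]}
After op 16 (remove /j/3/ftk): {"j":[{"fd":94,"g":73,"lvf":39,"mej":40,"pj":3},{"cd":47,"flw":15,"n":1,"t":31},{"c":49,"e":67,"h":38,"i":37,"p":9},{"dh":10,"kng":26,"oh":74,"qh":59}]}
After op 17 (replace /j/3/oh 40): {"j":[{"fd":94,"g":73,"lvf":39,"mej":40,"pj":3},{"cd":47,"flw":15,"n":1,"t":31},{"c":49,"e":67,"h":38,"i":37,"p":9},{"dh":10,"kng":26,"oh":40,"qh":59}]}
After op 18 (remove /j/1/t): {"j":[{"fd":94,"g":73,"lvf":39,"mej":40,"pj":3},{"cd":47,"flw":15,"n":1},{"c":49,"e":67,"h":38,"i":37,"p":9},{"dh":10,"kng":26,"oh":40,"qh":59}]}
Value at /j/0/g: 73

Answer: 73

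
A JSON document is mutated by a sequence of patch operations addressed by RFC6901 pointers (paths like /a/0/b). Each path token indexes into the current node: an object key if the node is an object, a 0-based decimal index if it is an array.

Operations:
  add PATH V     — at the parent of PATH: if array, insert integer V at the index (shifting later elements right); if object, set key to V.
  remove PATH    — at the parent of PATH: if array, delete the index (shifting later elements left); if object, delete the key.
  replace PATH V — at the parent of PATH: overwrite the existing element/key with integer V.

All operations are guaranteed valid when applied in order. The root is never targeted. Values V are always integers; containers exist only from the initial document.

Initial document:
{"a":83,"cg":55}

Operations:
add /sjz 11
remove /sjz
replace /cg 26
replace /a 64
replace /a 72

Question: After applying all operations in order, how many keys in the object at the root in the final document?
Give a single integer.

After op 1 (add /sjz 11): {"a":83,"cg":55,"sjz":11}
After op 2 (remove /sjz): {"a":83,"cg":55}
After op 3 (replace /cg 26): {"a":83,"cg":26}
After op 4 (replace /a 64): {"a":64,"cg":26}
After op 5 (replace /a 72): {"a":72,"cg":26}
Size at the root: 2

Answer: 2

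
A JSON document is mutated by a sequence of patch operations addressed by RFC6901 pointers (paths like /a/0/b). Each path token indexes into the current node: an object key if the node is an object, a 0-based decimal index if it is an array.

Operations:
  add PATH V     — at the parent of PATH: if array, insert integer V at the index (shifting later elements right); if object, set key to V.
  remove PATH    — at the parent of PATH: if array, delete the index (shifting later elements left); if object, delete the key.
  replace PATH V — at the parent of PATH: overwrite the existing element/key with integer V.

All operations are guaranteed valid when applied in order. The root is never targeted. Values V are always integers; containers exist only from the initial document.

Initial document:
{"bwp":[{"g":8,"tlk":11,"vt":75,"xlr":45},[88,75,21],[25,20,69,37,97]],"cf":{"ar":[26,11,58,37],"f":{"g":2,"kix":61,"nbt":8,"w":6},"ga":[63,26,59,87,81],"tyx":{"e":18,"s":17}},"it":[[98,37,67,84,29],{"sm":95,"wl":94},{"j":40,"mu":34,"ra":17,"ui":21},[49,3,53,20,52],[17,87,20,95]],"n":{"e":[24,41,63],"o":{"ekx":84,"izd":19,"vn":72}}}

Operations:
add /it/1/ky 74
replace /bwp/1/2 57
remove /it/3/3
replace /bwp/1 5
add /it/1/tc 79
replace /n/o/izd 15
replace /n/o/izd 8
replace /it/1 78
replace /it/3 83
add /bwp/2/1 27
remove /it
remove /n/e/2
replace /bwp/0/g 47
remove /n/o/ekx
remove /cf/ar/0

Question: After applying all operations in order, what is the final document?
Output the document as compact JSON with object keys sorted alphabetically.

After op 1 (add /it/1/ky 74): {"bwp":[{"g":8,"tlk":11,"vt":75,"xlr":45},[88,75,21],[25,20,69,37,97]],"cf":{"ar":[26,11,58,37],"f":{"g":2,"kix":61,"nbt":8,"w":6},"ga":[63,26,59,87,81],"tyx":{"e":18,"s":17}},"it":[[98,37,67,84,29],{"ky":74,"sm":95,"wl":94},{"j":40,"mu":34,"ra":17,"ui":21},[49,3,53,20,52],[17,87,20,95]],"n":{"e":[24,41,63],"o":{"ekx":84,"izd":19,"vn":72}}}
After op 2 (replace /bwp/1/2 57): {"bwp":[{"g":8,"tlk":11,"vt":75,"xlr":45},[88,75,57],[25,20,69,37,97]],"cf":{"ar":[26,11,58,37],"f":{"g":2,"kix":61,"nbt":8,"w":6},"ga":[63,26,59,87,81],"tyx":{"e":18,"s":17}},"it":[[98,37,67,84,29],{"ky":74,"sm":95,"wl":94},{"j":40,"mu":34,"ra":17,"ui":21},[49,3,53,20,52],[17,87,20,95]],"n":{"e":[24,41,63],"o":{"ekx":84,"izd":19,"vn":72}}}
After op 3 (remove /it/3/3): {"bwp":[{"g":8,"tlk":11,"vt":75,"xlr":45},[88,75,57],[25,20,69,37,97]],"cf":{"ar":[26,11,58,37],"f":{"g":2,"kix":61,"nbt":8,"w":6},"ga":[63,26,59,87,81],"tyx":{"e":18,"s":17}},"it":[[98,37,67,84,29],{"ky":74,"sm":95,"wl":94},{"j":40,"mu":34,"ra":17,"ui":21},[49,3,53,52],[17,87,20,95]],"n":{"e":[24,41,63],"o":{"ekx":84,"izd":19,"vn":72}}}
After op 4 (replace /bwp/1 5): {"bwp":[{"g":8,"tlk":11,"vt":75,"xlr":45},5,[25,20,69,37,97]],"cf":{"ar":[26,11,58,37],"f":{"g":2,"kix":61,"nbt":8,"w":6},"ga":[63,26,59,87,81],"tyx":{"e":18,"s":17}},"it":[[98,37,67,84,29],{"ky":74,"sm":95,"wl":94},{"j":40,"mu":34,"ra":17,"ui":21},[49,3,53,52],[17,87,20,95]],"n":{"e":[24,41,63],"o":{"ekx":84,"izd":19,"vn":72}}}
After op 5 (add /it/1/tc 79): {"bwp":[{"g":8,"tlk":11,"vt":75,"xlr":45},5,[25,20,69,37,97]],"cf":{"ar":[26,11,58,37],"f":{"g":2,"kix":61,"nbt":8,"w":6},"ga":[63,26,59,87,81],"tyx":{"e":18,"s":17}},"it":[[98,37,67,84,29],{"ky":74,"sm":95,"tc":79,"wl":94},{"j":40,"mu":34,"ra":17,"ui":21},[49,3,53,52],[17,87,20,95]],"n":{"e":[24,41,63],"o":{"ekx":84,"izd":19,"vn":72}}}
After op 6 (replace /n/o/izd 15): {"bwp":[{"g":8,"tlk":11,"vt":75,"xlr":45},5,[25,20,69,37,97]],"cf":{"ar":[26,11,58,37],"f":{"g":2,"kix":61,"nbt":8,"w":6},"ga":[63,26,59,87,81],"tyx":{"e":18,"s":17}},"it":[[98,37,67,84,29],{"ky":74,"sm":95,"tc":79,"wl":94},{"j":40,"mu":34,"ra":17,"ui":21},[49,3,53,52],[17,87,20,95]],"n":{"e":[24,41,63],"o":{"ekx":84,"izd":15,"vn":72}}}
After op 7 (replace /n/o/izd 8): {"bwp":[{"g":8,"tlk":11,"vt":75,"xlr":45},5,[25,20,69,37,97]],"cf":{"ar":[26,11,58,37],"f":{"g":2,"kix":61,"nbt":8,"w":6},"ga":[63,26,59,87,81],"tyx":{"e":18,"s":17}},"it":[[98,37,67,84,29],{"ky":74,"sm":95,"tc":79,"wl":94},{"j":40,"mu":34,"ra":17,"ui":21},[49,3,53,52],[17,87,20,95]],"n":{"e":[24,41,63],"o":{"ekx":84,"izd":8,"vn":72}}}
After op 8 (replace /it/1 78): {"bwp":[{"g":8,"tlk":11,"vt":75,"xlr":45},5,[25,20,69,37,97]],"cf":{"ar":[26,11,58,37],"f":{"g":2,"kix":61,"nbt":8,"w":6},"ga":[63,26,59,87,81],"tyx":{"e":18,"s":17}},"it":[[98,37,67,84,29],78,{"j":40,"mu":34,"ra":17,"ui":21},[49,3,53,52],[17,87,20,95]],"n":{"e":[24,41,63],"o":{"ekx":84,"izd":8,"vn":72}}}
After op 9 (replace /it/3 83): {"bwp":[{"g":8,"tlk":11,"vt":75,"xlr":45},5,[25,20,69,37,97]],"cf":{"ar":[26,11,58,37],"f":{"g":2,"kix":61,"nbt":8,"w":6},"ga":[63,26,59,87,81],"tyx":{"e":18,"s":17}},"it":[[98,37,67,84,29],78,{"j":40,"mu":34,"ra":17,"ui":21},83,[17,87,20,95]],"n":{"e":[24,41,63],"o":{"ekx":84,"izd":8,"vn":72}}}
After op 10 (add /bwp/2/1 27): {"bwp":[{"g":8,"tlk":11,"vt":75,"xlr":45},5,[25,27,20,69,37,97]],"cf":{"ar":[26,11,58,37],"f":{"g":2,"kix":61,"nbt":8,"w":6},"ga":[63,26,59,87,81],"tyx":{"e":18,"s":17}},"it":[[98,37,67,84,29],78,{"j":40,"mu":34,"ra":17,"ui":21},83,[17,87,20,95]],"n":{"e":[24,41,63],"o":{"ekx":84,"izd":8,"vn":72}}}
After op 11 (remove /it): {"bwp":[{"g":8,"tlk":11,"vt":75,"xlr":45},5,[25,27,20,69,37,97]],"cf":{"ar":[26,11,58,37],"f":{"g":2,"kix":61,"nbt":8,"w":6},"ga":[63,26,59,87,81],"tyx":{"e":18,"s":17}},"n":{"e":[24,41,63],"o":{"ekx":84,"izd":8,"vn":72}}}
After op 12 (remove /n/e/2): {"bwp":[{"g":8,"tlk":11,"vt":75,"xlr":45},5,[25,27,20,69,37,97]],"cf":{"ar":[26,11,58,37],"f":{"g":2,"kix":61,"nbt":8,"w":6},"ga":[63,26,59,87,81],"tyx":{"e":18,"s":17}},"n":{"e":[24,41],"o":{"ekx":84,"izd":8,"vn":72}}}
After op 13 (replace /bwp/0/g 47): {"bwp":[{"g":47,"tlk":11,"vt":75,"xlr":45},5,[25,27,20,69,37,97]],"cf":{"ar":[26,11,58,37],"f":{"g":2,"kix":61,"nbt":8,"w":6},"ga":[63,26,59,87,81],"tyx":{"e":18,"s":17}},"n":{"e":[24,41],"o":{"ekx":84,"izd":8,"vn":72}}}
After op 14 (remove /n/o/ekx): {"bwp":[{"g":47,"tlk":11,"vt":75,"xlr":45},5,[25,27,20,69,37,97]],"cf":{"ar":[26,11,58,37],"f":{"g":2,"kix":61,"nbt":8,"w":6},"ga":[63,26,59,87,81],"tyx":{"e":18,"s":17}},"n":{"e":[24,41],"o":{"izd":8,"vn":72}}}
After op 15 (remove /cf/ar/0): {"bwp":[{"g":47,"tlk":11,"vt":75,"xlr":45},5,[25,27,20,69,37,97]],"cf":{"ar":[11,58,37],"f":{"g":2,"kix":61,"nbt":8,"w":6},"ga":[63,26,59,87,81],"tyx":{"e":18,"s":17}},"n":{"e":[24,41],"o":{"izd":8,"vn":72}}}

Answer: {"bwp":[{"g":47,"tlk":11,"vt":75,"xlr":45},5,[25,27,20,69,37,97]],"cf":{"ar":[11,58,37],"f":{"g":2,"kix":61,"nbt":8,"w":6},"ga":[63,26,59,87,81],"tyx":{"e":18,"s":17}},"n":{"e":[24,41],"o":{"izd":8,"vn":72}}}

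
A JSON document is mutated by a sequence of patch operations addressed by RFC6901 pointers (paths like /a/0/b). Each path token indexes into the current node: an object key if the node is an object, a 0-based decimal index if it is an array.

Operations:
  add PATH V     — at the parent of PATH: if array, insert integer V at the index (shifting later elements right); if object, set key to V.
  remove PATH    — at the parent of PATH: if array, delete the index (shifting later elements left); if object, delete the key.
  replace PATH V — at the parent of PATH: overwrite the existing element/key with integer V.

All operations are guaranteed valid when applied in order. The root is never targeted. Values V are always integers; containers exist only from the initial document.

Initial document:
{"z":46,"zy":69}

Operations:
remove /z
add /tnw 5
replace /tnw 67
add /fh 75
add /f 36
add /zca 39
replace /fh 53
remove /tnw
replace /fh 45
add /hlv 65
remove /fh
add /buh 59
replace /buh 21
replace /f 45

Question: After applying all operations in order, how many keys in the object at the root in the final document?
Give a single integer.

After op 1 (remove /z): {"zy":69}
After op 2 (add /tnw 5): {"tnw":5,"zy":69}
After op 3 (replace /tnw 67): {"tnw":67,"zy":69}
After op 4 (add /fh 75): {"fh":75,"tnw":67,"zy":69}
After op 5 (add /f 36): {"f":36,"fh":75,"tnw":67,"zy":69}
After op 6 (add /zca 39): {"f":36,"fh":75,"tnw":67,"zca":39,"zy":69}
After op 7 (replace /fh 53): {"f":36,"fh":53,"tnw":67,"zca":39,"zy":69}
After op 8 (remove /tnw): {"f":36,"fh":53,"zca":39,"zy":69}
After op 9 (replace /fh 45): {"f":36,"fh":45,"zca":39,"zy":69}
After op 10 (add /hlv 65): {"f":36,"fh":45,"hlv":65,"zca":39,"zy":69}
After op 11 (remove /fh): {"f":36,"hlv":65,"zca":39,"zy":69}
After op 12 (add /buh 59): {"buh":59,"f":36,"hlv":65,"zca":39,"zy":69}
After op 13 (replace /buh 21): {"buh":21,"f":36,"hlv":65,"zca":39,"zy":69}
After op 14 (replace /f 45): {"buh":21,"f":45,"hlv":65,"zca":39,"zy":69}
Size at the root: 5

Answer: 5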